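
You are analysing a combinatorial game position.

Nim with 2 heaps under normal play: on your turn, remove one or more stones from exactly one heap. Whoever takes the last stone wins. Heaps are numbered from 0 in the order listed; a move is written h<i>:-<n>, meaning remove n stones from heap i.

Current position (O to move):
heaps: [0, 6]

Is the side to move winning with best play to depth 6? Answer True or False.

p1 O@[(0,6)]: h1:-1[(0,5)]-1 h1:-2[(0,4)]-1 h1:-3[(0,3)]-1 h1:-4[(0,2)]-1 h1:-5[(0,1)]-1 h1:-6[(0,0)]+1*
p2 X@[(0,0)] terminal -1; root [(0,6)] d6

O winning at [(0,6)]: True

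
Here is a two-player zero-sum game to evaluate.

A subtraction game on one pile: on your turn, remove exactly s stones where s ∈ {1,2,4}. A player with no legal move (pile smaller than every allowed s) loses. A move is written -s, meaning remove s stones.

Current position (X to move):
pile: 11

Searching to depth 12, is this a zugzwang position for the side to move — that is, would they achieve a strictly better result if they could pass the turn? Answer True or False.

ply 1, X at 11 | -1=-1→10; -2=+1→9*; -4=-1→7
ply 2, O at 9 | -1=-1→8*; -2=-1→7; -4=-1→5
ply 3, X at 8 | -1=-1→7; -2=+1→6*; -4=-1→4
ply 4, O at 6 | -1=-1→5*; -2=-1→4; -4=-1→2
ply 5, X at 5 | -1=-1→4; -2=+1→3*; -4=-1→1
ply 6, O at 3 | -1=-1→2*; -2=-1→1
ply 7, X at 2 | -1=-1→1; -2=+1→0*
ply 8: 0 is terminal -1 (O); from 11 depth 12
pass branch (O moves first from the same position):
  | ply 1, O at 11 | -1=-1→10; -2=+1→9*; -4=-1→7
  | ply 2, X at 9 | -1=-1→8*; -2=-1→7; -4=-1→5
  | ply 3, O at 8 | -1=-1→7; -2=+1→6*; -4=-1→4
  | ply 4, X at 6 | -1=-1→5*; -2=-1→4; -4=-1→2
  | ply 5, O at 5 | -1=-1→4; -2=+1→3*; -4=-1→1
  | ply 6, X at 3 | -1=-1→2*; -2=-1→1
  | ply 7, O at 2 | -1=-1→1; -2=+1→0*
  | ply 8: 0 is terminal -1 (X); from 11 depth 12
X moving scores +1; X passing scores -1

zugzwang(11, X) = False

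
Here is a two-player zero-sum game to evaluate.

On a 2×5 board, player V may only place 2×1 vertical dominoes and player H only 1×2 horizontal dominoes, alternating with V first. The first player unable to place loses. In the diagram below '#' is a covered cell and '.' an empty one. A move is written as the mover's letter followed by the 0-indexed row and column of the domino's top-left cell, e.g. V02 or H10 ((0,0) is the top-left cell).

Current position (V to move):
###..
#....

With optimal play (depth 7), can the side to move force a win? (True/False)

V winning at [###../#....]: True

ply 1, V at ###../#.... | V03=+1→####./#..#.*; V04=-1→###.#/#...#
ply 2, H at ####./#..#. | H11=-1→####./####.*
ply 3, V at ####./####. | V04=+1→#####/#####*
ply 4: #####/##### is terminal -1 (H); from ###../#.... depth 7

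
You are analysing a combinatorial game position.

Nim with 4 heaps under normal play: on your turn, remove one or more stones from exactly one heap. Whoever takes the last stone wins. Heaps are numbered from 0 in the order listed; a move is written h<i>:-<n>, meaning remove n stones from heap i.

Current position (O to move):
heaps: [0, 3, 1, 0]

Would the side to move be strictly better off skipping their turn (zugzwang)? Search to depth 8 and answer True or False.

zugzwang((0,3,1,0), O) = False

p1 O@[(0,3,1,0)]: h1:-1[(0,2,1,0)]-1 h1:-2[(0,1,1,0)]+1* h1:-3[(0,0,1,0)]-1 h2:-1[(0,3,0,0)]-1
p2 X@[(0,1,1,0)]: h1:-1[(0,0,1,0)]-1* h2:-1[(0,1,0,0)]-1
p3 O@[(0,0,1,0)]: h2:-1[(0,0,0,0)]+1*
p4 X@[(0,0,0,0)] terminal -1; root [(0,3,1,0)] d8
if O skipped the turn, X would face:
~ p1 X@[(0,3,1,0)]: h1:-1[(0,2,1,0)]-1 h1:-2[(0,1,1,0)]+1* h1:-3[(0,0,1,0)]-1 h2:-1[(0,3,0,0)]-1
~ p2 O@[(0,1,1,0)]: h1:-1[(0,0,1,0)]-1* h2:-1[(0,1,0,0)]-1
~ p3 X@[(0,0,1,0)]: h2:-1[(0,0,0,0)]+1*
~ p4 O@[(0,0,0,0)] terminal -1; root [(0,3,1,0)] d8
compare (O): move=+1 vs pass=-1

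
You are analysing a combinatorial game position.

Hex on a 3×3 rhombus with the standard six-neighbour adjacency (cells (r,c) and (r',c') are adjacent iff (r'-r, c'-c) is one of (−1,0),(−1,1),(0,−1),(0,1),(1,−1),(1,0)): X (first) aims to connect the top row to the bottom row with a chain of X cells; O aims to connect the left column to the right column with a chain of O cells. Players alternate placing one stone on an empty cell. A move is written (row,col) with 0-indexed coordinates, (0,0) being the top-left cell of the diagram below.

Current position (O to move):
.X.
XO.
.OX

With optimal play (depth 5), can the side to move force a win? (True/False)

O winning at [.X./XO./.OX]: True

p1 O@[.X./XO./.OX]: (0,0)[OX./XO./.OX]-1 (0,2)[.XO/XO./.OX]-1 (1,2)[.X./XOO/.OX]-1 (2,0)[.X./XO./OOX]+1*
p2 X@[.X./XO./OOX]: (0,0)[XX./XO./OOX]-1* (0,2)[.XX/XO./OOX]-1 (1,2)[.X./XOX/OOX]-1
p3 O@[XX./XO./OOX]: (0,2)[XXO/XO./OOX]+1* (1,2)[XX./XOO/OOX]+1
p4 X@[XXO/XO./OOX] terminal -1; root [.X./XO./.OX] d5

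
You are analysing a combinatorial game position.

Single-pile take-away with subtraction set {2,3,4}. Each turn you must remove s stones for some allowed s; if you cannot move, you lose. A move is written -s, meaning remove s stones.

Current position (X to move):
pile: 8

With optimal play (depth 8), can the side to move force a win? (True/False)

X winning at [8]: True

[8] X move#1: -2:+1/6*, -3:-1/5, -4:-1/4
[6] O move#2: -2:-1/4*, -3:-1/3, -4:-1/2
[4] X move#3: -2:-1/2, -3:+1/1*, -4:+1/0
[1] end (terminal -1, O#4); searched 8 to 8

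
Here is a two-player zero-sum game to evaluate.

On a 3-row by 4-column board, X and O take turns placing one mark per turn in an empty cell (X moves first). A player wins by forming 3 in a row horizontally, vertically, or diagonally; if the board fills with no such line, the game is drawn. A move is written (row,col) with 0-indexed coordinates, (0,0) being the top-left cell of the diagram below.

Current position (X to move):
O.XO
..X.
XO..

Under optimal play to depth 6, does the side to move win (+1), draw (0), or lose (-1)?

value(O.XO/..X./XO.., X) = +1

p1 X@[O.XO/..X./XO..]: (0,1)[OXXO/..X./XO..]+1* (1,0)[O.XO/X.X./XO..]+1 (1,1)[O.XO/.XX./XO..]+1 (1,3)[O.XO/..XX/XO..]+1 (2,2)[O.XO/..X./XOX.]+1 (2,3)[O.XO/..X./XO.X]+1
p2 O@[OXXO/..X./XO..]: (1,0)[OXXO/O.X./XO..]-1* (1,1)[OXXO/.OX./XO..]-1 (1,3)[OXXO/..XO/XO..]-1 (2,2)[OXXO/..X./XOO.]-1 (2,3)[OXXO/..X./XO.O]-1
p3 X@[OXXO/O.X./XO..]: (1,1)[OXXO/OXX./XO..]+1* (1,3)[OXXO/O.XX/XO..]+1 (2,2)[OXXO/O.X./XOX.]+1 (2,3)[OXXO/O.X./XO.X]+1
p4 O@[OXXO/OXX./XO..] terminal -1; root [O.XO/..X./XO..] d6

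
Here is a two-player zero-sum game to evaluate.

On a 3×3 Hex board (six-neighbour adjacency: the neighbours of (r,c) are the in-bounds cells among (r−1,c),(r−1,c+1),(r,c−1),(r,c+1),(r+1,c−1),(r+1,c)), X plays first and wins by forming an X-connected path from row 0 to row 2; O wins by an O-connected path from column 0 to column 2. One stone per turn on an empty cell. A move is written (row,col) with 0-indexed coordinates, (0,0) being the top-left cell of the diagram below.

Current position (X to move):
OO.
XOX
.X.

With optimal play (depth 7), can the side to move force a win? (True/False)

X winning at [OO./XOX/.X.]: True

p1 X@[OO./XOX/.X.]: (0,2)[OOX/XOX/.X.]+1* (2,0)[OO./XOX/XX.]-1 (2,2)[OO./XOX/.XX]-1
p2 O@[OOX/XOX/.X.] terminal -1; root [OO./XOX/.X.] d7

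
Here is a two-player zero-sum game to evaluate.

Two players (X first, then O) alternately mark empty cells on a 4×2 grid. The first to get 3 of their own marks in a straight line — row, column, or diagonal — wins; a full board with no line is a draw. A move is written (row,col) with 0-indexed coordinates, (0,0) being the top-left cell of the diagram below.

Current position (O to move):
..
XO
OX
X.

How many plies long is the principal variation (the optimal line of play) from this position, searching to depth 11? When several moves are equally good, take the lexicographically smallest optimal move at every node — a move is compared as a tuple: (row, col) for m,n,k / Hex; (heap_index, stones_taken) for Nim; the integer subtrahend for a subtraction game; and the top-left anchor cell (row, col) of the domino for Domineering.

PV length from [../XO/OX/X.]: 3 plies

[../XO/OX/X.] O move#1: (0,0):+0/O./XO/OX/X.*, (0,1):+0/.O/XO/OX/X., (3,1):+0/../XO/OX/XO
[O./XO/OX/X.] X move#2: (0,1):+0/OX/XO/OX/X.*, (3,1):+0/O./XO/OX/XX
[OX/XO/OX/X.] O move#3: (3,1):+0/OX/XO/OX/XO*
[OX/XO/OX/XO] end (terminal +0, X#4); searched ../XO/OX/X. to 11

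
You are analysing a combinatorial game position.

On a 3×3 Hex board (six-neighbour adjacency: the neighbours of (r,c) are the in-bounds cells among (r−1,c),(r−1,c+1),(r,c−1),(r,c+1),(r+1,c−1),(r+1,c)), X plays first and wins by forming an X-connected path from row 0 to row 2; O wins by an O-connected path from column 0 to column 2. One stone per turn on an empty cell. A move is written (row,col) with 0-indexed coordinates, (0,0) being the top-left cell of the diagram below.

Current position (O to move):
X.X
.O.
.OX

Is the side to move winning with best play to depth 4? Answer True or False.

[X.X/.O./.OX] O move#1: (0,1):-1/XOX/.O./.OX, (1,0):-1/X.X/OO./.OX, (1,2):+1/X.X/.OO/.OX*, (2,0):-1/X.X/.O./OOX
[X.X/.OO/.OX] X move#2: (0,1):-1/XXX/.OO/.OX*, (1,0):-1/X.X/XOO/.OX, (2,0):-1/X.X/.OO/XOX
[XXX/.OO/.OX] O move#3: (1,0):+1/XXX/OOO/.OX*, (2,0):+1/XXX/.OO/OOX
[XXX/OOO/.OX] end (terminal -1, X#4); searched X.X/.O./.OX to 4

O winning at [X.X/.O./.OX]: True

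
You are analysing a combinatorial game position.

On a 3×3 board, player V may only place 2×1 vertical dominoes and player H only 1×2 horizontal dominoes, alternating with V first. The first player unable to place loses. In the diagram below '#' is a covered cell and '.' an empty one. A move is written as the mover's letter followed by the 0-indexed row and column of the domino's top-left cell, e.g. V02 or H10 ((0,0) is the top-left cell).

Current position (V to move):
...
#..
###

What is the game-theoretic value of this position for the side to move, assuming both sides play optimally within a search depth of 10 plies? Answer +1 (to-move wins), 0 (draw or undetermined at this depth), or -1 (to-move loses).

value(.../#../###, V) = +1

p1 V@[.../#../###]: V01[.#./##./###]+1* V02[..#/#.#/###]-1
p2 H@[.#./##./###] terminal -1; root [.../#../###] d10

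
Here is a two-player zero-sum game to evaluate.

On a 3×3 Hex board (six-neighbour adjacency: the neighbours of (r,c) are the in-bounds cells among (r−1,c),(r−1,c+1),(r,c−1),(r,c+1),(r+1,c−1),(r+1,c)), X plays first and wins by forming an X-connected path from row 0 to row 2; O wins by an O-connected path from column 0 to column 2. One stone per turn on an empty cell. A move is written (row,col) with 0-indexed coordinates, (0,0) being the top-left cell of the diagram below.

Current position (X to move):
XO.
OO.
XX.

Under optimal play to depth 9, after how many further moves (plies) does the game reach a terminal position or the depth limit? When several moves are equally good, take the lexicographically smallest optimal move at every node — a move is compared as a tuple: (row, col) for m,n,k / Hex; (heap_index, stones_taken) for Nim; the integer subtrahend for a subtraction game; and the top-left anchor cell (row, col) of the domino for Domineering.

ply 1, X at XO./OO./XX. | (0,2)=-1→XOX/OO./XX.*; (1,2)=-1→XO./OOX/XX.; (2,2)=-1→XO./OO./XXX
ply 2, O at XOX/OO./XX. | (1,2)=+1→XOX/OOO/XX.*; (2,2)=-1→XOX/OO./XXO
ply 3: XOX/OOO/XX. is terminal -1 (X); from XO./OO./XX. depth 9

PV length from [XO./OO./XX.]: 2 plies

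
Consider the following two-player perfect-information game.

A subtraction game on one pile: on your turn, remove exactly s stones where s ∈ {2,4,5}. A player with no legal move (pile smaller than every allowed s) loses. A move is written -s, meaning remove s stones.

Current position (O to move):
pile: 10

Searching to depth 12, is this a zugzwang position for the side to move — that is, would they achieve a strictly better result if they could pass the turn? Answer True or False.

zugzwang(10, O) = False

ply 1, O at 10 | -2=+1→8*; -4=-1→6; -5=-1→5
ply 2, X at 8 | -2=-1→6*; -4=-1→4; -5=-1→3
ply 3, O at 6 | -2=-1→4; -4=-1→2; -5=+1→1*
ply 4: 1 is terminal -1 (X); from 10 depth 12
if O skipped the turn, X would face:
~ ply 1, X at 10 | -2=+1→8*; -4=-1→6; -5=-1→5
~ ply 2, O at 8 | -2=-1→6*; -4=-1→4; -5=-1→3
~ ply 3, X at 6 | -2=-1→4; -4=-1→2; -5=+1→1*
~ ply 4: 1 is terminal -1 (O); from 10 depth 12
compare (O): move=+1 vs pass=-1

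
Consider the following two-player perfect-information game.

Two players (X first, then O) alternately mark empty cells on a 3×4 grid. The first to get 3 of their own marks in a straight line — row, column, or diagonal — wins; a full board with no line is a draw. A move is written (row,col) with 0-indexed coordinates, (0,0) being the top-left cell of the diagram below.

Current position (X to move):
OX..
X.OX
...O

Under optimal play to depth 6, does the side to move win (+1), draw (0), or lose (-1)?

p1 X@[OX../X.OX/...O]: (0,2)[OXX./X.OX/...O]+0* (0,3)[OX.X/X.OX/...O]+0 (1,1)[OX../XXOX/...O]-1 (2,0)[OX../X.OX/X..O]-1 (2,1)[OX../X.OX/.X.O]+0 (2,2)[OX../X.OX/..XO]+0
p2 O@[OXX./X.OX/...O]: (0,3)[OXXO/X.OX/...O]+0* (1,1)[OXX./XOOX/...O]-1 (2,0)[OXX./X.OX/O..O]-1 (2,1)[OXX./X.OX/.O.O]-1 (2,2)[OXX./X.OX/..OO]-1
p3 X@[OXXO/X.OX/...O]: (1,1)[OXXO/XXOX/...O]-1 (2,0)[OXXO/X.OX/X..O]-1 (2,1)[OXXO/X.OX/.X.O]+0* (2,2)[OXXO/X.OX/..XO]-1
p4 O@[OXXO/X.OX/.X.O]: (1,1)[OXXO/XOOX/.X.O]+0* (2,0)[OXXO/X.OX/OX.O]-1 (2,2)[OXXO/X.OX/.XOO]-1
p5 X@[OXXO/XOOX/.X.O]: (2,0)[OXXO/XOOX/XX.O]-1 (2,2)[OXXO/XOOX/.XXO]+0*
p6 O@[OXXO/XOOX/.XXO]: (2,0)[OXXO/XOOX/OXXO]+0*
p7 X@[OXXO/XOOX/OXXO] terminal +0; root [OX../X.OX/...O] d6

value(OX../X.OX/...O, X) = 0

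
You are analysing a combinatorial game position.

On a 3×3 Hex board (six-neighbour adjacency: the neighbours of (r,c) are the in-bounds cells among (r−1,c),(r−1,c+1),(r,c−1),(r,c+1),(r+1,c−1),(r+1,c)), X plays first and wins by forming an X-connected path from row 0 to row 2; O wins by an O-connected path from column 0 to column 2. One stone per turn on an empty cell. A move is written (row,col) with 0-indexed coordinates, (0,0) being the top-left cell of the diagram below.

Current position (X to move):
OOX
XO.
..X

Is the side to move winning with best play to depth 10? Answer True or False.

p1 X@[OOX/XO./..X]: (1,2)[OOX/XOX/..X]+1* (2,0)[OOX/XO./X.X]-1 (2,1)[OOX/XO./.XX]-1
p2 O@[OOX/XOX/..X] terminal -1; root [OOX/XO./..X] d10

X winning at [OOX/XO./..X]: True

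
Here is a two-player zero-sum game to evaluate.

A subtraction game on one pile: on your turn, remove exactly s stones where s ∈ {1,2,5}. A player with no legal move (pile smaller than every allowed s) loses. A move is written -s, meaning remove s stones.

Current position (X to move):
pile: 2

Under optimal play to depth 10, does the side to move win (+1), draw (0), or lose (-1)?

value(2, X) = +1

p1 X@[2]: -1[1]-1 -2[0]+1*
p2 O@[0] terminal -1; root [2] d10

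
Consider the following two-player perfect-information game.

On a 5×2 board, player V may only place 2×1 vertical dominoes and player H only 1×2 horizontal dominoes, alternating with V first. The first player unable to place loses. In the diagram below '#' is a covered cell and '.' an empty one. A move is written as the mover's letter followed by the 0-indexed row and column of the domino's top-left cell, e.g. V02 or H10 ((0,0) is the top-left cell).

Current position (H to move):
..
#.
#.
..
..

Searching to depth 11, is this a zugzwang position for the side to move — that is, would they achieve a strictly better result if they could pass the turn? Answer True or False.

ply 1, H at ../#./#./../.. | H00=-1→##/#./#./../..; H30=+1→../#./#./##/..*; H40=+1→../#./#./../##
ply 2, V at ../#./#./##/.. | V01=-1→.#/##/#./##/..*; V11=-1→../##/##/##/..
ply 3, H at .#/##/#./##/.. | H40=+1→.#/##/#./##/##*
ply 4: .#/##/#./##/## is terminal -1 (V); from ../#./#./../.. depth 11
pass branch (V moves first from the same position):
  | ply 1, V at ../#./#./../.. | V01=-1→.#/##/#./../..; V11=-1→../##/##/../..; V21=+1→../#./##/.#/..*; V30=+1→../#./#./#./#.; V31=+1→../#./#./.#/.#
  | ply 2, H at ../#./##/.#/.. | H00=-1→##/#./##/.#/..*; H40=-1→../#./##/.#/##
  | ply 3, V at ##/#./##/.#/.. | V30=+1→##/#./##/##/#.*
  | ply 4: ##/#./##/##/#. is terminal -1 (H); from ../#./#./../.. depth 11
H moving scores +1; H passing scores -1

zugzwang(../#./#./../.., H) = False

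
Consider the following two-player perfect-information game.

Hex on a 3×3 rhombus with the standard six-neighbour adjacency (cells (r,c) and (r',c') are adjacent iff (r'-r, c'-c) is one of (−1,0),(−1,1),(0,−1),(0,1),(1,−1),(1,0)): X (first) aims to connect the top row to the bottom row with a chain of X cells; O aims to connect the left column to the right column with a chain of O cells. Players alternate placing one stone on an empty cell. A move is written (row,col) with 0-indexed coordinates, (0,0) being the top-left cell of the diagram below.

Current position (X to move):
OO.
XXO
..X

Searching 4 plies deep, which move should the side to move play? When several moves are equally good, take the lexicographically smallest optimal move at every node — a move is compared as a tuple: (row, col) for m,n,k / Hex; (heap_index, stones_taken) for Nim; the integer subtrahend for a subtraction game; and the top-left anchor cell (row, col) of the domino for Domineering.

X's best at [OO./XXO/..X]: (0,2)

[OO./XXO/..X] X move#1: (0,2):+1/OOX/XXO/..X*, (2,0):-1/OO./XXO/X.X, (2,1):-1/OO./XXO/.XX
[OOX/XXO/..X] O move#2: (2,0):-1/OOX/XXO/O.X*, (2,1):-1/OOX/XXO/.OX
[OOX/XXO/O.X] X move#3: (2,1):+1/OOX/XXO/OXX*
[OOX/XXO/OXX] end (terminal -1, O#4); searched OO./XXO/..X to 4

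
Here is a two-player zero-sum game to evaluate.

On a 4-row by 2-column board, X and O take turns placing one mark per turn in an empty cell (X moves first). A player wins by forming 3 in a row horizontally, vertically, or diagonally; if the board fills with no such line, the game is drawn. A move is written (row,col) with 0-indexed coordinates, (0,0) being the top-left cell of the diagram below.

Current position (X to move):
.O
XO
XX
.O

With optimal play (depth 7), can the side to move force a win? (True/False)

ply 1, X at .O/XO/XX/.O | (0,0)=+1→XO/XO/XX/.O*; (3,0)=+1→.O/XO/XX/XO
ply 2: XO/XO/XX/.O is terminal -1 (O); from .O/XO/XX/.O depth 7

X winning at [.O/XO/XX/.O]: True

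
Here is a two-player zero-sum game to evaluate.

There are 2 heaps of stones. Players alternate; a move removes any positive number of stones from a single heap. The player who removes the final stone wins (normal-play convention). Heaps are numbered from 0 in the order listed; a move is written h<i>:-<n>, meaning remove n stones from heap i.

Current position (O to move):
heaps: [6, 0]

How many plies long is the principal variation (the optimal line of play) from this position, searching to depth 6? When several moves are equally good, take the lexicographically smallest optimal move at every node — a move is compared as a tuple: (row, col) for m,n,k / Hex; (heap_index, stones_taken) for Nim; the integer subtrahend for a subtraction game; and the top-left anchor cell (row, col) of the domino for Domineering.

PV length from [(6,0)]: 1 ply

ply 1, O at (6,0) | h0:-1=-1→(5,0); h0:-2=-1→(4,0); h0:-3=-1→(3,0); h0:-4=-1→(2,0); h0:-5=-1→(1,0); h0:-6=+1→(0,0)*
ply 2: (0,0) is terminal -1 (X); from (6,0) depth 6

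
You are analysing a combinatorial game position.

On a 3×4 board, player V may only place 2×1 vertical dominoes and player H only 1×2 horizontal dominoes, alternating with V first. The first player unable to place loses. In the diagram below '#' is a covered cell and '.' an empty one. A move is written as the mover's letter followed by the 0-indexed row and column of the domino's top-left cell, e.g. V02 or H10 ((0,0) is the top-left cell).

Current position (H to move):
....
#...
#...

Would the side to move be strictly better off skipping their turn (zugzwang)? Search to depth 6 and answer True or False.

ply 1, H at ..../#.../#... | H00=-1→##../#.../#...; H01=-1→.##./#.../#...; H02=-1→..##/#.../#...; H11=+1→..../###./#...*; H12=+1→..../#.##/#...; H21=-1→..../#.../###.; H22=-1→..../#.../#.##
ply 2, V at ..../###./#... | V03=-1→...#/####/#...*; V13=-1→..../####/#..#
ply 3, H at ...#/####/#... | H00=+1→##.#/####/#...*; H01=+1→.###/####/#...; H21=+1→...#/####/###.; H22=+1→...#/####/#.##
ply 4: ##.#/####/#... is terminal -1 (V); from ..../#.../#... depth 6
suppose H passes — search the same position with V to move:
pass> ply 1, V at ..../#.../#... | V01=-1→.#../##../#...; V02=+1→..#./#.#./#...*; V03=-1→...#/#..#/#...; V11=-1→..../##../##..; V12=+1→..../#.#./#.#.; V13=-1→..../#..#/#..#
pass> ply 2, H at ..#./#.#./#... | H00=-1→###./#.#./#...*; H21=-1→..#./#.#./###.; H22=-1→..#./#.#./#.##
pass> ply 3, V at ###./#.#./#... | V03=-1→####/#.##/#...; V11=+1→###./###./##..*; V13=-1→###./#.##/#..#
pass> ply 4, H at ###./###./##.. | H22=-1→###./###./####*
pass> ply 5, V at ###./###./#### | V03=+1→####/####/####*
pass> ply 6: ####/####/#### is terminal -1 (H); from ..../#.../#... depth 6
for H: play +1, pass -1

zugzwang(..../#.../#..., H) = False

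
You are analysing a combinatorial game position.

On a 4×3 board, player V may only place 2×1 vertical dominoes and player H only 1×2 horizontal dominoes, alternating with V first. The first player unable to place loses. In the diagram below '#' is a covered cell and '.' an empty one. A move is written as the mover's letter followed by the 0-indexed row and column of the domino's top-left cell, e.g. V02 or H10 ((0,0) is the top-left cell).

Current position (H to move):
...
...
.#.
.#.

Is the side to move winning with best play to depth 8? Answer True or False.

ply 1, H at .../.../.#./.#. | H00=-1→##./.../.#./.#.*; H01=-1→.##/.../.#./.#.; H10=-1→.../##./.#./.#.; H11=-1→.../.##/.#./.#.
ply 2, V at ##./.../.#./.#. | V02=+1→###/..#/.#./.#.*; V10=+1→##./#../##./.#.; V12=+1→##./..#/.##/.#.; V20=+1→##./.../##./##.; V22=+1→##./.../.##/.##
ply 3, H at ###/..#/.#./.#. | H10=-1→###/###/.#./.#.*
ply 4, V at ###/###/.#./.#. | V20=+1→###/###/##./##.*; V22=+1→###/###/.##/.##
ply 5: ###/###/##./##. is terminal -1 (H); from .../.../.#./.#. depth 8

H winning at [.../.../.#./.#.]: False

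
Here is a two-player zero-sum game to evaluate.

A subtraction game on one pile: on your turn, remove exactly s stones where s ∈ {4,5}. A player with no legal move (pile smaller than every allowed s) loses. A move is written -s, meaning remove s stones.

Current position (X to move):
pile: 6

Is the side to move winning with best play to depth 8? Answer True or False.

ply 1, X at 6 | -4=+1→2*; -5=+1→1
ply 2: 2 is terminal -1 (O); from 6 depth 8

X winning at [6]: True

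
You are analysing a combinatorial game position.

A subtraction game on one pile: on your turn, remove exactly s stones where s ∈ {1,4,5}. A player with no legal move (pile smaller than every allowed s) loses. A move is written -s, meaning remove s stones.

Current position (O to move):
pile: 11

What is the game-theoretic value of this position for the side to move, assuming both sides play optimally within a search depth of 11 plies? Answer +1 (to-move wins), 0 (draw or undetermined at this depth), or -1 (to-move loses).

[11] O move#1: -1:+1/10*, -4:-1/7, -5:-1/6
[10] X move#2: -1:-1/9*, -4:-1/6, -5:-1/5
[9] O move#3: -1:+1/8*, -4:-1/5, -5:-1/4
[8] X move#4: -1:-1/7*, -4:-1/4, -5:-1/3
[7] O move#5: -1:-1/6, -4:-1/3, -5:+1/2*
[2] X move#6: -1:-1/1*
[1] O move#7: -1:+1/0*
[0] end (terminal -1, X#8); searched 11 to 11

value(11, O) = +1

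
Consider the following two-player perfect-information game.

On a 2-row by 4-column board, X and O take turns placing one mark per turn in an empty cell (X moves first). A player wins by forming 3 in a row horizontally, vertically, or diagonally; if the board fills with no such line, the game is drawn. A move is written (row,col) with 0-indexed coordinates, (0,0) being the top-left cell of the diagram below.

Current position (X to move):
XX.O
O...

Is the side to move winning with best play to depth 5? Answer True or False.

X winning at [XX.O/O...]: True

ply 1, X at XX.O/O... | (0,2)=+1→XXXO/O...*; (1,1)=+0→XX.O/OX..; (1,2)=+0→XX.O/O.X.; (1,3)=+0→XX.O/O..X
ply 2: XXXO/O... is terminal -1 (O); from XX.O/O... depth 5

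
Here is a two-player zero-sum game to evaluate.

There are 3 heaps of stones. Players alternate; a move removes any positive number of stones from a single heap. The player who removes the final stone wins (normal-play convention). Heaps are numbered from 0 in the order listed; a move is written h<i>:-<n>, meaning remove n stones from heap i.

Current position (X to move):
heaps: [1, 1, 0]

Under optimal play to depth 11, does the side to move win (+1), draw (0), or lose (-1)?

p1 X@[(1,1,0)]: h0:-1[(0,1,0)]-1* h1:-1[(1,0,0)]-1
p2 O@[(0,1,0)]: h1:-1[(0,0,0)]+1*
p3 X@[(0,0,0)] terminal -1; root [(1,1,0)] d11

value((1,1,0), X) = -1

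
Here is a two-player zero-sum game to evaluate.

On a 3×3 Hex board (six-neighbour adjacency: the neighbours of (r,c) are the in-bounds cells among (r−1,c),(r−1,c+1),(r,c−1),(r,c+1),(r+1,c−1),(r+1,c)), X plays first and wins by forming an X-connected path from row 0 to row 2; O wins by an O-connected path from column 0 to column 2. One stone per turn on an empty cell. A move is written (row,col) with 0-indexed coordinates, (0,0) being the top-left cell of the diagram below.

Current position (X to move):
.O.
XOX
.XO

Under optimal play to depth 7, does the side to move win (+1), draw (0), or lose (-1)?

[.O./XOX/.XO] X move#1: (0,0):+1/XO./XOX/.XO*, (0,2):+1/.OX/XOX/.XO, (2,0):+1/.O./XOX/XXO
[XO./XOX/.XO] O move#2: (0,2):-1/XOO/XOX/.XO*, (2,0):-1/XO./XOX/OXO
[XOO/XOX/.XO] X move#3: (2,0):+1/XOO/XOX/XXO*
[XOO/XOX/XXO] end (terminal -1, O#4); searched .O./XOX/.XO to 7

value(.O./XOX/.XO, X) = +1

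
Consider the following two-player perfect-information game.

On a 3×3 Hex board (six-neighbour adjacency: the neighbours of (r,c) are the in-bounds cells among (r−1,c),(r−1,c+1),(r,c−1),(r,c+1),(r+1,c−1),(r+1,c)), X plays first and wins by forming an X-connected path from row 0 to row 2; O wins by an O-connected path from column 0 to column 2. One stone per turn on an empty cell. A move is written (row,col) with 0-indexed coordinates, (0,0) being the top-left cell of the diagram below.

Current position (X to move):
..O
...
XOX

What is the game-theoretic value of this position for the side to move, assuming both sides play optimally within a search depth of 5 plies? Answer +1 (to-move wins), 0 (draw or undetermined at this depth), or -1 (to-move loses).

[..O/.../XOX] X move#1: (0,0):-1/X.O/.../XOX, (0,1):+1/.XO/.../XOX*, (1,0):+1/..O/X../XOX, (1,1):-1/..O/.X./XOX, (1,2):-1/..O/..X/XOX
[.XO/.../XOX] O move#2: (0,0):-1/OXO/.../XOX*, (1,0):-1/.XO/O../XOX, (1,1):-1/.XO/.O./XOX, (1,2):-1/.XO/..O/XOX
[OXO/.../XOX] X move#3: (1,0):+1/OXO/X../XOX*, (1,1):+1/OXO/.X./XOX, (1,2):+1/OXO/..X/XOX
[OXO/X../XOX] end (terminal -1, O#4); searched ..O/.../XOX to 5

value(..O/.../XOX, X) = +1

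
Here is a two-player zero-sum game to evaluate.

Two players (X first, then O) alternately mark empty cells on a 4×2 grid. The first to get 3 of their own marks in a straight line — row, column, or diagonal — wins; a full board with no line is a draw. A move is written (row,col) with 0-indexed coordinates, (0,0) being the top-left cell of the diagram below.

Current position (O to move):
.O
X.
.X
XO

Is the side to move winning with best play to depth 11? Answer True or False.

O winning at [.O/X./.X/XO]: False

[.O/X./.X/XO] O move#1: (0,0):-1/OO/X./.X/XO, (1,1):-1/.O/XO/.X/XO, (2,0):+0/.O/X./OX/XO*
[.O/X./OX/XO] X move#2: (0,0):+0/XO/X./OX/XO*, (1,1):+0/.O/XX/OX/XO
[XO/X./OX/XO] O move#3: (1,1):+0/XO/XO/OX/XO*
[XO/XO/OX/XO] end (terminal +0, X#4); searched .O/X./.X/XO to 11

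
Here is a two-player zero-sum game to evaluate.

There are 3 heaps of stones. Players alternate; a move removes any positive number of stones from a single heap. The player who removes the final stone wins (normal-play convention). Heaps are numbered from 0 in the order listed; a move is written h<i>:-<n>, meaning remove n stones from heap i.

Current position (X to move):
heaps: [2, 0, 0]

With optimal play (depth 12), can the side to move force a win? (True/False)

X winning at [(2,0,0)]: True

ply 1, X at (2,0,0) | h0:-1=-1→(1,0,0); h0:-2=+1→(0,0,0)*
ply 2: (0,0,0) is terminal -1 (O); from (2,0,0) depth 12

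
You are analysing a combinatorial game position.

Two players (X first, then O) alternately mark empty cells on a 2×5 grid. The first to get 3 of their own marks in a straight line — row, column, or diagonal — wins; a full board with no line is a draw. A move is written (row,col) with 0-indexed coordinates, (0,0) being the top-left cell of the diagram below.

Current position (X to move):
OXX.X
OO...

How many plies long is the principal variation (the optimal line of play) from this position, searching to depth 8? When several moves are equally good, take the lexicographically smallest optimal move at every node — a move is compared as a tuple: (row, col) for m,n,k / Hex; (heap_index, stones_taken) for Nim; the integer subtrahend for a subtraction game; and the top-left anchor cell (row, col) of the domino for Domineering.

PV length from [OXX.X/OO...]: 1 ply

[OXX.X/OO...] X move#1: (0,3):+1/OXXXX/OO...*, (1,2):+0/OXX.X/OOX.., (1,3):-1/OXX.X/OO.X., (1,4):-1/OXX.X/OO..X
[OXXXX/OO...] end (terminal -1, O#2); searched OXX.X/OO... to 8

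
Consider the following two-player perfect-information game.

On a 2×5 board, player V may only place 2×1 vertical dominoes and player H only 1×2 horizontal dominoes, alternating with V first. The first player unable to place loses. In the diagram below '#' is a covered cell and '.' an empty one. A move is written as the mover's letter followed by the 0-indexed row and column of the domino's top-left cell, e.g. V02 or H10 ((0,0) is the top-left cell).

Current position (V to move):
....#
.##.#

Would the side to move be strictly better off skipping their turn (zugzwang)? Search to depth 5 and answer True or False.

[....#/.##.#] V move#1: V00:-1/#...#/###.#*, V03:-1/...##/.####
[#...#/###.#] H move#2: H01:-1/###.#/###.#, H02:+1/#.###/###.#*
[#.###/###.#] end (terminal -1, V#3); searched ....#/.##.# to 5
suppose V passes — search the same position with H to move:
pass> [....#/.##.#] H move#1: H00:-1/##..#/.##.#*, H01:-1/.##.#/.##.#, H02:-1/..###/.##.#
pass> [##..#/.##.#] V move#2: V03:+1/##.##/.####*
pass> [##.##/.####] end (terminal -1, H#3); searched ....#/.##.# to 5
for V: play -1, pass +1

zugzwang(....#/.##.#, V) = True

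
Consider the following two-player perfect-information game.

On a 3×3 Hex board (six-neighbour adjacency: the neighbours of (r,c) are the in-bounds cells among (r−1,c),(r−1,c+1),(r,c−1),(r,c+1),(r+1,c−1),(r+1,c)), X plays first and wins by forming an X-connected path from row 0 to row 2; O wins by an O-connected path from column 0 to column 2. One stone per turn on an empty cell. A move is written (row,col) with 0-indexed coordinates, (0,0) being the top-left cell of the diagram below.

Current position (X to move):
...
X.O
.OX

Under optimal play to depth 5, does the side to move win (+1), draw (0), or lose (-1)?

p1 X@[.../X.O/.OX]: (0,0)[X../X.O/.OX]-1 (0,1)[.X./X.O/.OX]-1 (0,2)[..X/X.O/.OX]-1 (1,1)[.../XXO/.OX]-1 (2,0)[.../X.O/XOX]+1*
p2 O@[.../X.O/XOX]: (0,0)[O../X.O/XOX]-1* (0,1)[.O./X.O/XOX]-1 (0,2)[..O/X.O/XOX]-1 (1,1)[.../XOO/XOX]-1
p3 X@[O../X.O/XOX]: (0,1)[OX./X.O/XOX]+1* (0,2)[O.X/X.O/XOX]+1 (1,1)[O../XXO/XOX]+1
p4 O@[OX./X.O/XOX] terminal -1; root [.../X.O/.OX] d5

value(.../X.O/.OX, X) = +1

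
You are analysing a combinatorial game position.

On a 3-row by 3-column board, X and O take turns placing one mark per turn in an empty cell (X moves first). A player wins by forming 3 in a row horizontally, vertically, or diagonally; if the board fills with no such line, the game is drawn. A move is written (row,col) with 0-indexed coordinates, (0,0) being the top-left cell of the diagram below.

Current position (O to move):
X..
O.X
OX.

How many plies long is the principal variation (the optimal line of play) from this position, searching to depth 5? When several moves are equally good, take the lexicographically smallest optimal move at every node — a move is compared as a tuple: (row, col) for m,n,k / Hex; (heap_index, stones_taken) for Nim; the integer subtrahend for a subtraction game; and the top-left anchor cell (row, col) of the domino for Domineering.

p1 O@[X../O.X/OX.]: (0,1)[XO./O.X/OX.]-1* (0,2)[X.O/O.X/OX.]-1 (1,1)[X../OOX/OX.]-1 (2,2)[X../O.X/OXO]-1
p2 X@[XO./O.X/OX.]: (0,2)[XOX/O.X/OX.]+0 (1,1)[XO./OXX/OX.]+0 (2,2)[XO./O.X/OXX]+1*
p3 O@[XO./O.X/OXX]: (0,2)[XOO/O.X/OXX]-1* (1,1)[XO./OOX/OXX]-1
p4 X@[XOO/O.X/OXX]: (1,1)[XOO/OXX/OXX]+1*
p5 O@[XOO/OXX/OXX] terminal -1; root [X../O.X/OX.] d5

PV length from [X../O.X/OX.]: 4 plies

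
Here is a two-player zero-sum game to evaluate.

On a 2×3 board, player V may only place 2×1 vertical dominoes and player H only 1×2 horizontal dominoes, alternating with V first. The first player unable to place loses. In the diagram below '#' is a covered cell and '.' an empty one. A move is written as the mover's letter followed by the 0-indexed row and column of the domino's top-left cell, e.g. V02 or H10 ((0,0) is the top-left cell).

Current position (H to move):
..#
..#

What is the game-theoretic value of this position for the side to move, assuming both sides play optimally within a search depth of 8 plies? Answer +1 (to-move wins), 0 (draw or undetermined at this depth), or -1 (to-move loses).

value(..#/..#, H) = +1

p1 H@[..#/..#]: H00[###/..#]+1* H10[..#/###]+1
p2 V@[###/..#] terminal -1; root [..#/..#] d8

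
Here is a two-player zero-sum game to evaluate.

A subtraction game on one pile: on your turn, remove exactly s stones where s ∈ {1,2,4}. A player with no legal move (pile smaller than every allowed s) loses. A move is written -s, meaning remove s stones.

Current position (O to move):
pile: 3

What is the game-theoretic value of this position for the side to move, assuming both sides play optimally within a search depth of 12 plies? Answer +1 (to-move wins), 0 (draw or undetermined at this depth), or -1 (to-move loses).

p1 O@[3]: -1[2]-1* -2[1]-1
p2 X@[2]: -1[1]-1 -2[0]+1*
p3 O@[0] terminal -1; root [3] d12

value(3, O) = -1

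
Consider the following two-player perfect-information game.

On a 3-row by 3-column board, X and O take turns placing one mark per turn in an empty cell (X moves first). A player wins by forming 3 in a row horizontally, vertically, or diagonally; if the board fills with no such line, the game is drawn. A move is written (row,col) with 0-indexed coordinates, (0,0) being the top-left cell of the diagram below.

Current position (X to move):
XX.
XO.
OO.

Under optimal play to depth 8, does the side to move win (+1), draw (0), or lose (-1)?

ply 1, X at XX./XO./OO. | (0,2)=+1→XXX/XO./OO.*; (1,2)=-1→XX./XOX/OO.; (2,2)=-1→XX./XO./OOX
ply 2: XXX/XO./OO. is terminal -1 (O); from XX./XO./OO. depth 8

value(XX./XO./OO., X) = +1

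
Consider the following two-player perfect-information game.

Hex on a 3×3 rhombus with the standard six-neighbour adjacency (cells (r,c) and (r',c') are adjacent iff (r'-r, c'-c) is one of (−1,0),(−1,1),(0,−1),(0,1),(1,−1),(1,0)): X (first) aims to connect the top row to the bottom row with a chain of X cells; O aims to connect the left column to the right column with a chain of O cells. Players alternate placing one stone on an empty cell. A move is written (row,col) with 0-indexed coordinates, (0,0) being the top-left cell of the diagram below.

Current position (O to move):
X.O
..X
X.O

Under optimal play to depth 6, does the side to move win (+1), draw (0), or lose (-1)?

value(X.O/..X/X.O, O) = +1

ply 1, O at X.O/..X/X.O | (0,1)=-1→XOO/..X/X.O; (1,0)=+1→X.O/O.X/X.O*; (1,1)=-1→X.O/.OX/X.O; (2,1)=-1→X.O/..X/XOO
ply 2, X at X.O/O.X/X.O | (0,1)=-1→XXO/O.X/X.O*; (1,1)=-1→X.O/OXX/X.O; (2,1)=-1→X.O/O.X/XXO
ply 3, O at XXO/O.X/X.O | (1,1)=+1→XXO/OOX/X.O*; (2,1)=-1→XXO/O.X/XOO
ply 4: XXO/OOX/X.O is terminal -1 (X); from X.O/..X/X.O depth 6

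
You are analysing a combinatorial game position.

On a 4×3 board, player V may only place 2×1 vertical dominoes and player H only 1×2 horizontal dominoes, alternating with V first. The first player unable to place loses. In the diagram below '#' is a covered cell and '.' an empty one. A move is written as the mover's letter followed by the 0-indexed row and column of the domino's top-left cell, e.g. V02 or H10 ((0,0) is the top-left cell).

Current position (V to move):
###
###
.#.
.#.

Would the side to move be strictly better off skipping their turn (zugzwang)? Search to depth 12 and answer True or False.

p1 V@[###/###/.#./.#.]: V20[###/###/##./##.]+1* V22[###/###/.##/.##]+1
p2 H@[###/###/##./##.] terminal -1; root [###/###/.#./.#.] d12
suppose V passes — search the same position with H to move:
pass> p1 H@[###/###/.#./.#.] terminal -1; root [###/###/.#./.#.] d12
for V: play +1, pass +1

zugzwang(###/###/.#./.#., V) = False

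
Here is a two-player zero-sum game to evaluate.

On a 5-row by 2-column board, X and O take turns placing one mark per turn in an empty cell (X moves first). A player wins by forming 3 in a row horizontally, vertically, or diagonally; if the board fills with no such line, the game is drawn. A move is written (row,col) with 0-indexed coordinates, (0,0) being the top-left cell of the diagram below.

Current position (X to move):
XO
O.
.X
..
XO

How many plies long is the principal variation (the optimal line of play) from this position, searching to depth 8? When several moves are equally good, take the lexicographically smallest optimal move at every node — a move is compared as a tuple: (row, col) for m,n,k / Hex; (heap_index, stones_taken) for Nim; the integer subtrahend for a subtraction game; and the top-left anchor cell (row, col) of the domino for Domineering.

PV length from [XO/O./.X/../XO]: 4 plies

ply 1, X at XO/O./.X/../XO | (1,1)=+0→XO/OX/.X/../XO*; (2,0)=+0→XO/O./XX/../XO; (3,0)=+0→XO/O./.X/X./XO; (3,1)=+0→XO/O./.X/.X/XO
ply 2, O at XO/OX/.X/../XO | (2,0)=-1→XO/OX/OX/../XO; (3,0)=-1→XO/OX/.X/O./XO; (3,1)=+0→XO/OX/.X/.O/XO*
ply 3, X at XO/OX/.X/.O/XO | (2,0)=+0→XO/OX/XX/.O/XO*; (3,0)=+0→XO/OX/.X/XO/XO
ply 4, O at XO/OX/XX/.O/XO | (3,0)=+0→XO/OX/XX/OO/XO*
ply 5: XO/OX/XX/OO/XO is terminal +0 (X); from XO/O./.X/../XO depth 8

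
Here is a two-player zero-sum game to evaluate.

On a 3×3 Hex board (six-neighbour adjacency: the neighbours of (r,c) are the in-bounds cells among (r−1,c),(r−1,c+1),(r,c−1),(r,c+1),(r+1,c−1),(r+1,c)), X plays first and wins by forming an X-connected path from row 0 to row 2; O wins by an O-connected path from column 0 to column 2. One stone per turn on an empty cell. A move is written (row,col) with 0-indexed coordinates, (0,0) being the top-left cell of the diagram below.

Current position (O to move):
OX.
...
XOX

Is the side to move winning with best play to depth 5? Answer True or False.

ply 1, O at OX./.../XOX | (0,2)=-1→OXO/.../XOX*; (1,0)=-1→OX./O../XOX; (1,1)=-1→OX./.O./XOX; (1,2)=-1→OX./..O/XOX
ply 2, X at OXO/.../XOX | (1,0)=+1→OXO/X../XOX*; (1,1)=+1→OXO/.X./XOX; (1,2)=+1→OXO/..X/XOX
ply 3: OXO/X../XOX is terminal -1 (O); from OX./.../XOX depth 5

O winning at [OX./.../XOX]: False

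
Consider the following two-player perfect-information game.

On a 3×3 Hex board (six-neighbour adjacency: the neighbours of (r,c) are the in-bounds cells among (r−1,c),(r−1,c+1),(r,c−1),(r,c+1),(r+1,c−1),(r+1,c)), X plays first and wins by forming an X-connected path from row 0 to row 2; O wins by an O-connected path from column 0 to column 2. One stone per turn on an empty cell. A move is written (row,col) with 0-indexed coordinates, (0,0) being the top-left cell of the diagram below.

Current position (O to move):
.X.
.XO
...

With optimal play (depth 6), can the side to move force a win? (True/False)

p1 O@[.X./.XO/...]: (0,0)[OX./.XO/...]-1* (0,2)[.XO/.XO/...]-1 (1,0)[.X./OXO/...]-1 (2,0)[.X./.XO/O..]-1 (2,1)[.X./.XO/.O.]-1 (2,2)[.X./.XO/..O]-1
p2 X@[OX./.XO/...]: (0,2)[OXX/.XO/...]+1* (1,0)[OX./XXO/...]+1 (2,0)[OX./.XO/X..]+1 (2,1)[OX./.XO/.X.]+1 (2,2)[OX./.XO/..X]+1
p3 O@[OXX/.XO/...]: (1,0)[OXX/OXO/...]-1* (2,0)[OXX/.XO/O..]-1 (2,1)[OXX/.XO/.O.]-1 (2,2)[OXX/.XO/..O]-1
p4 X@[OXX/OXO/...]: (2,0)[OXX/OXO/X..]+1* (2,1)[OXX/OXO/.X.]+1 (2,2)[OXX/OXO/..X]+1
p5 O@[OXX/OXO/X..] terminal -1; root [.X./.XO/...] d6

O winning at [.X./.XO/...]: False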